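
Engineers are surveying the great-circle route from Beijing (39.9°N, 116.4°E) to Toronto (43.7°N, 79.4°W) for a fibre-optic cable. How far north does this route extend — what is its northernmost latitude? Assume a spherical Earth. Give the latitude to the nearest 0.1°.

≈ 81.3°N

The great circle lies in the plane with unit normal n̂ = (p₁ × p₂)/|p₁ × p₂|.
Here n̂_z ≈ +0.152; the vertex latitude is φ_max = arccos|n̂_z| ≈ 81.3°.
Check via Clairaut: cos φ_max = |cos φ₁| · sin C = cos(39.9°)·sin(11.4°) ≈ 0.152, again giving ≈ 81.3°.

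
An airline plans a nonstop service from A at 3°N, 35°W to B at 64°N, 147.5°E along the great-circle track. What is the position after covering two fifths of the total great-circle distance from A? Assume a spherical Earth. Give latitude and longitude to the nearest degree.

Write both endpoints as unit vectors p₁, p₂ with components (cos φ cos λ, cos φ sin λ, sin φ).
The central angle between the endpoints is δ = arccos(p₁·p₂) ≈ 1.972 rad (113.0°).
Interpolate at f = 2/5 with slerp weights a = sin((1−f)δ)/sin δ ≈ 1.006, b = sin(fδ)/sin δ ≈ 0.771.
p = a·p₁ + b·p₂ ≈ (0.538, -0.394, 0.745); φ = arcsin(p_z) ≈ 48.18°, λ = atan2(p_y, p_x) ≈ -36.27°.

≈ 48°N, 36°W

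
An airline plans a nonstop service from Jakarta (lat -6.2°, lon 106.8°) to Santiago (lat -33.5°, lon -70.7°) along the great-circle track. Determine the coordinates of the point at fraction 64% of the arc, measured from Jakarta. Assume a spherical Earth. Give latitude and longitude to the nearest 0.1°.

≈ lat -83.2°, lon -44.4°

Convert each endpoint to a unit vector on the sphere (x = cos φ cos λ, y = cos φ sin λ, z = sin φ).
The central angle between the endpoints is δ = arccos(p₁·p₂) ≈ 2.447 rad (140.2°).
Interpolate at f = 0.64 with slerp weights a = sin((1−f)δ)/sin δ ≈ 1.206, b = sin(fδ)/sin δ ≈ 1.563.
p = a·p₁ + b·p₂ ≈ (0.084, -0.083, -0.993); φ = arcsin(p_z) ≈ -83.22°, λ = atan2(p_y, p_x) ≈ -44.40°.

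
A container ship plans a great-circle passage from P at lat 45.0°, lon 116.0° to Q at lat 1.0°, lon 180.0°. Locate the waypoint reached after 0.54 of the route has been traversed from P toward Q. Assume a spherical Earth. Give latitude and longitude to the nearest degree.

≈ lat 25°, lon 156°

Write both endpoints as unit vectors p₁, p₂ with components (cos φ cos λ, cos φ sin λ, sin φ).
The central angle between the endpoints is δ = arccos(p₁·p₂) ≈ 1.243 rad (71.2°).
Interpolate at f = 0.54 with slerp weights a = sin((1−f)δ)/sin δ ≈ 0.571, b = sin(fδ)/sin δ ≈ 0.657.
p = a·p₁ + b·p₂ ≈ (-0.834, 0.363, 0.416); φ = arcsin(p_z) ≈ 24.56°, λ = atan2(p_y, p_x) ≈ 156.46°.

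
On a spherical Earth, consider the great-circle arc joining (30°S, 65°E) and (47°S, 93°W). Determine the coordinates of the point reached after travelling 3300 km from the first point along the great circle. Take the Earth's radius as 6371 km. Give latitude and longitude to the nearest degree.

≈ (58°S, 51°E)

Convert each endpoint to a unit vector on the sphere (x = cos φ cos λ, y = cos φ sin λ, z = sin φ).
The central angle between the endpoints is δ = arccos(p₁·p₂) ≈ 1.754 rad (100.5°). The total great-circle distance is δ·R ≈ 1.754 × 6371 ≈ 11173 km, so the target fraction is f = 3300/11173 ≈ 0.295.
Interpolate at f ≈ 0.295 with slerp weights a = sin((1−f)δ)/sin δ ≈ 0.960, b = sin(fδ)/sin δ ≈ 0.504.
p = a·p₁ + b·p₂ ≈ (0.334, 0.411, -0.848); φ = arcsin(p_z) ≈ -58.05°, λ = atan2(p_y, p_x) ≈ 50.93°.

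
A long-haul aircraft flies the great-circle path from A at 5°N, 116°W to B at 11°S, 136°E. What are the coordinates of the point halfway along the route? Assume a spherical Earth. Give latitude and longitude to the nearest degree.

Convert each endpoint to a unit vector on the sphere (x = cos φ cos λ, y = cos φ sin λ, z = sin φ).
The central angle between the endpoints is δ = arccos(p₁·p₂) ≈ 1.895 rad (108.6°).
Interpolate at f = 1/2 with slerp weights a = sin((1−f)δ)/sin δ ≈ 0.857, b = sin(fδ)/sin δ ≈ 0.857.
p = a·p₁ + b·p₂ ≈ (-0.979, -0.183, -0.089); φ = arcsin(p_z) ≈ -5.09°, λ = atan2(p_y, p_x) ≈ -169.42°.

≈ 5°S, 169°W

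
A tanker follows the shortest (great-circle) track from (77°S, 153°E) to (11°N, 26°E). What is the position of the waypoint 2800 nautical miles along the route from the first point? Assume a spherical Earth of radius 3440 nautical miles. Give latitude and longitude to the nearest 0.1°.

Convert each endpoint to a unit vector on the sphere (x = cos φ cos λ, y = cos φ sin λ, z = sin φ).
The central angle between the endpoints is δ = arccos(p₁·p₂) ≈ 1.895 rad (108.6°). The total great-circle distance is δ·R ≈ 1.895 × 3440 ≈ 6520 nmi, so the target fraction is f = 2800/6520 ≈ 0.429.
Interpolate at f ≈ 0.429 with slerp weights a = sin((1−f)δ)/sin δ ≈ 0.931, b = sin(fδ)/sin δ ≈ 0.767.
p = a·p₁ + b·p₂ ≈ (0.490, 0.425, -0.761); φ = arcsin(p_z) ≈ -49.55°, λ = atan2(p_y, p_x) ≈ 40.94°.

≈ (49.5°S, 40.9°E)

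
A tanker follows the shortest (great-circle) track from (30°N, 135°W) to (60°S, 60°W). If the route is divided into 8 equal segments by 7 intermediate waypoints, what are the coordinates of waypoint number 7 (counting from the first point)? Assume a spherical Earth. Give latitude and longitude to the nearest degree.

Write both endpoints as unit vectors p₁, p₂ with components (cos φ cos λ, cos φ sin λ, sin φ).
The central angle between the endpoints is δ = arccos(p₁·p₂) ≈ 1.898 rad (108.7°).
Interpolate at f = 7/8 with slerp weights a = sin((1−f)δ)/sin δ ≈ 0.248, b = sin(fδ)/sin δ ≈ 1.052.
p = a·p₁ + b·p₂ ≈ (0.111, -0.607, -0.787); φ = arcsin(p_z) ≈ -51.88°, λ = atan2(p_y, p_x) ≈ -79.64°.

≈ (52°S, 80°W)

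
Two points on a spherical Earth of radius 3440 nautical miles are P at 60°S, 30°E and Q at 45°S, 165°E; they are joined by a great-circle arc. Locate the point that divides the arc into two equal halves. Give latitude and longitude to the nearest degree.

Write both endpoints as unit vectors p₁, p₂ with components (cos φ cos λ, cos φ sin λ, sin φ).
The central angle between the endpoints is δ = arccos(p₁·p₂) ≈ 1.200 rad (68.8°).
Interpolate at f = 1/2 with slerp weights a = sin((1−f)δ)/sin δ ≈ 0.606, b = sin(fδ)/sin δ ≈ 0.606.
p = a·p₁ + b·p₂ ≈ (-0.151, 0.262, -0.953); φ = arcsin(p_z) ≈ -72.37°, λ = atan2(p_y, p_x) ≈ 120.00°.

≈ 72°S, 120°E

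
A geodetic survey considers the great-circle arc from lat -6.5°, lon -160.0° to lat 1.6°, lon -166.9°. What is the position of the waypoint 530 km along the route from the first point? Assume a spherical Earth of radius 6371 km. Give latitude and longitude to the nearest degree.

≈ lat -3°, lon -163°

Write both endpoints as unit vectors p₁, p₂ with components (cos φ cos λ, cos φ sin λ, sin φ).
The central angle between the endpoints is δ = arccos(p₁·p₂) ≈ 0.186 rad (10.6°). The total great-circle distance is δ·R ≈ 0.186 × 6371 ≈ 1182 km, so the target fraction is f = 530/1182 ≈ 0.448.
Interpolate at f ≈ 0.448 with slerp weights a = sin((1−f)δ)/sin δ ≈ 0.554, b = sin(fδ)/sin δ ≈ 0.450.
p = a·p₁ + b·p₂ ≈ (-0.956, -0.290, -0.050); φ = arcsin(p_z) ≈ -2.87°, λ = atan2(p_y, p_x) ≈ -163.10°.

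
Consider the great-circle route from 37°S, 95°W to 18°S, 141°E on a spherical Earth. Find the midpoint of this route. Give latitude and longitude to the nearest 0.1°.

≈ 47.6°S, 166.3°W

Convert each endpoint to a unit vector on the sphere (x = cos φ cos λ, y = cos φ sin λ, z = sin φ).
The central angle between the endpoints is δ = arccos(p₁·p₂) ≈ 1.812 rad (103.8°).
Interpolate at f = 1/2 with slerp weights a = sin((1−f)δ)/sin δ ≈ 0.810, b = sin(fδ)/sin δ ≈ 0.810.
p = a·p₁ + b·p₂ ≈ (-0.655, -0.160, -0.738); φ = arcsin(p_z) ≈ -47.58°, λ = atan2(p_y, p_x) ≈ -166.30°.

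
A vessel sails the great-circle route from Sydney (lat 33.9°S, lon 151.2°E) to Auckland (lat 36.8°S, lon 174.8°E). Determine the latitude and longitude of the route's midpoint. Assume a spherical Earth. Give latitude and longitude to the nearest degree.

The haversine formula gives a central angle δ ≈ 0.339 rad (19.4°) between the endpoints.
Interpolate at f = 1/2 with slerp weights a = sin((1−f)δ)/sin δ ≈ 0.507, b = sin(fδ)/sin δ ≈ 0.507.
p = a·p₁ + b·p₂ ≈ (-0.773, 0.240, -0.587); φ = arcsin(p_z) ≈ -35.93°, λ = atan2(p_y, p_x) ≈ 162.79°.

≈ lat 36°S, lon 163°E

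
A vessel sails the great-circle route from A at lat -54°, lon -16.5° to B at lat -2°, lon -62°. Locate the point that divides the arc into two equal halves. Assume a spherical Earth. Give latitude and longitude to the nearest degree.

≈ lat -30°, lon -45°

Write both endpoints as unit vectors p₁, p₂ with components (cos φ cos λ, cos φ sin λ, sin φ).
The central angle between the endpoints is δ = arccos(p₁·p₂) ≈ 1.115 rad (63.9°).
Interpolate at f = 1/2 with slerp weights a = sin((1−f)δ)/sin δ ≈ 0.589, b = sin(fδ)/sin δ ≈ 0.589.
p = a·p₁ + b·p₂ ≈ (0.609, -0.618, -0.497); φ = arcsin(p_z) ≈ -29.82°, λ = atan2(p_y, p_x) ≈ -45.46°.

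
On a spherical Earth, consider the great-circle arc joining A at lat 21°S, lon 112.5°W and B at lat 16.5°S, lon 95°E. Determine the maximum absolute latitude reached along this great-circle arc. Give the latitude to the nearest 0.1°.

The great circle lies in the plane with unit normal n̂ = (p₁ × p₂)/|p₁ × p₂|.
Here n̂_z ≈ -0.573; the vertex latitude is φ_max = arccos|n̂_z| ≈ 55.1°.

≈ 55.1°S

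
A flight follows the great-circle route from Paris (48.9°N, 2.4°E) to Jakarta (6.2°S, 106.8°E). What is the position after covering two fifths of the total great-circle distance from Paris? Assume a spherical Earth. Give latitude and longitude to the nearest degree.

≈ (38°N, 59°E)

Write both endpoints as unit vectors p₁, p₂ with components (cos φ cos λ, cos φ sin λ, sin φ).
The central angle between the endpoints is δ = arccos(p₁·p₂) ≈ 1.817 rad (104.1°).
Interpolate at f = 2/5 with slerp weights a = sin((1−f)δ)/sin δ ≈ 0.914, b = sin(fδ)/sin δ ≈ 0.685.
p = a·p₁ + b·p₂ ≈ (0.404, 0.677, 0.615); φ = arcsin(p_z) ≈ 37.96°, λ = atan2(p_y, p_x) ≈ 59.21°.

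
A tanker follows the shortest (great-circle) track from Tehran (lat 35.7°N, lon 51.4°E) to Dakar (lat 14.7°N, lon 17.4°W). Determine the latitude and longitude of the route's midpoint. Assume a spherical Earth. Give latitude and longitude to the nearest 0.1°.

Write both endpoints as unit vectors p₁, p₂ with components (cos φ cos λ, cos φ sin λ, sin φ).
The central angle between the endpoints is δ = arccos(p₁·p₂) ≈ 1.124 rad (64.4°).
Interpolate at f = 1/2 with slerp weights a = sin((1−f)δ)/sin δ ≈ 0.591, b = sin(fδ)/sin δ ≈ 0.591.
p = a·p₁ + b·p₂ ≈ (0.845, 0.204, 0.495); φ = arcsin(p_z) ≈ 29.65°, λ = atan2(p_y, p_x) ≈ 13.58°.

≈ lat 29.7°N, lon 13.6°E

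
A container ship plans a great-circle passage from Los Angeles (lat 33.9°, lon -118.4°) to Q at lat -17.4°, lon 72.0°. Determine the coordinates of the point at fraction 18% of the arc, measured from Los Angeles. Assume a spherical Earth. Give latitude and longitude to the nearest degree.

≈ lat 56°, lon -146°

Write both endpoints as unit vectors p₁, p₂ with components (cos φ cos λ, cos φ sin λ, sin φ).
The central angle between the endpoints is δ = arccos(p₁·p₂) ≈ 2.811 rad (161.1°).
Interpolate at f = 0.18 with slerp weights a = sin((1−f)δ)/sin δ ≈ 2.286, b = sin(fδ)/sin δ ≈ 1.492.
p = a·p₁ + b·p₂ ≈ (-0.462, -0.315, 0.829); φ = arcsin(p_z) ≈ 55.98°, λ = atan2(p_y, p_x) ≈ -145.76°.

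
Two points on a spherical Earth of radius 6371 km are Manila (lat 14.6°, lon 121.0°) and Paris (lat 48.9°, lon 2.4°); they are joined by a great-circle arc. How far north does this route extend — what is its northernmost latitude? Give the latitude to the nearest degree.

≈ 56°

The great circle lies in the plane with unit normal n̂ = (p₁ × p₂)/|p₁ × p₂|.
Here n̂_z ≈ -0.562; the vertex latitude is φ_max = arccos|n̂_z| ≈ 55.8°.
Check via Clairaut: cos φ_max = |cos φ₁| · sin C = cos(14.6°)·sin(35.5°) ≈ 0.562, again giving ≈ 55.8°.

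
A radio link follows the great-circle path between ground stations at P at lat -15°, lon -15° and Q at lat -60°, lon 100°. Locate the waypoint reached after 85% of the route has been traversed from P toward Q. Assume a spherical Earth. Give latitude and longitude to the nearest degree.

≈ lat -64°, lon 73°

From cos δ = sin φ₁ sin φ₂ + cos φ₁ cos φ₂ cos Δλ, the central angle is δ ≈ 1.551 rad (88.9°).
Interpolate at f = 0.85 with slerp weights a = sin((1−f)δ)/sin δ ≈ 0.231, b = sin(fδ)/sin δ ≈ 0.968.
p = a·p₁ + b·p₂ ≈ (0.131, 0.419, -0.898); φ = arcsin(p_z) ≈ -63.95°, λ = atan2(p_y, p_x) ≈ 72.64°.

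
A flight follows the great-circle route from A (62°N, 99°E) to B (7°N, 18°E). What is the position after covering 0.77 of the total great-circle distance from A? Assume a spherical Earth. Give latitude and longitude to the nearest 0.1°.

The haversine formula gives a central angle δ ≈ 1.389 rad (79.6°) between the endpoints.
Interpolate at f = 0.77 with slerp weights a = sin((1−f)δ)/sin δ ≈ 0.319, b = sin(fδ)/sin δ ≈ 0.892.
p = a·p₁ + b·p₂ ≈ (0.818, 0.422, 0.391); φ = arcsin(p_z) ≈ 23.00°, λ = atan2(p_y, p_x) ≈ 27.26°.

≈ (23.0°N, 27.3°E)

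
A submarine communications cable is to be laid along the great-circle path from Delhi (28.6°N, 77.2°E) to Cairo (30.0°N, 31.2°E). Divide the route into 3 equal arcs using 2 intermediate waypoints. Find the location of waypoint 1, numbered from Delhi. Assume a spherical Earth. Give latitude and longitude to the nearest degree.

≈ 31°N, 62°E

Write both endpoints as unit vectors p₁, p₂ with components (cos φ cos λ, cos φ sin λ, sin φ).
The central angle between the endpoints is δ = arccos(p₁·p₂) ≈ 0.696 rad (39.9°).
Interpolate at f = 1/3 with slerp weights a = sin((1−f)δ)/sin δ ≈ 0.698, b = sin(fδ)/sin δ ≈ 0.359.
p = a·p₁ + b·p₂ ≈ (0.401, 0.758, 0.513); φ = arcsin(p_z) ≈ 30.89°, λ = atan2(p_y, p_x) ≈ 62.11°.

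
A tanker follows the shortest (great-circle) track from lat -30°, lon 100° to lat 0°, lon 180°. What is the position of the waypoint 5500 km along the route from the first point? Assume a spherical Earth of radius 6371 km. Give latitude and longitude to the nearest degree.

≈ lat -15°, lon 152°

Convert each endpoint to a unit vector on the sphere (x = cos φ cos λ, y = cos φ sin λ, z = sin φ).
The central angle between the endpoints is δ = arccos(p₁·p₂) ≈ 1.420 rad (81.4°). The total great-circle distance is δ·R ≈ 1.420 × 6371 ≈ 9046 km, so the target fraction is f = 5500/9046 ≈ 0.608.
Interpolate at f ≈ 0.608 with slerp weights a = sin((1−f)δ)/sin δ ≈ 0.534, b = sin(fδ)/sin δ ≈ 0.769.
p = a·p₁ + b·p₂ ≈ (-0.849, 0.456, -0.267); φ = arcsin(p_z) ≈ -15.50°, λ = atan2(p_y, p_x) ≈ 151.78°.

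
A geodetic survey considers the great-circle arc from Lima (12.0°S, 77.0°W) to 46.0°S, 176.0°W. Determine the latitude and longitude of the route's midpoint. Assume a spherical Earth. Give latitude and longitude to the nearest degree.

The haversine formula gives a central angle δ ≈ 1.528 rad (87.5°) between the endpoints.
Interpolate at f = 1/2 with slerp weights a = sin((1−f)δ)/sin δ ≈ 0.692, b = sin(fδ)/sin δ ≈ 0.692.
p = a·p₁ + b·p₂ ≈ (-0.327, -0.693, -0.642); φ = arcsin(p_z) ≈ -39.94°, λ = atan2(p_y, p_x) ≈ -115.28°.

≈ 40°S, 115°W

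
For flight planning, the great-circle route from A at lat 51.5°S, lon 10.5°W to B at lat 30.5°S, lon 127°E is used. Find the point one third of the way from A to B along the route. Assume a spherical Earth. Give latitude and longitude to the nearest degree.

≈ lat 69°S, lon 42°E

From cos δ = sin φ₁ sin φ₂ + cos φ₁ cos φ₂ cos Δλ, the central angle is δ ≈ 1.569 rad (89.9°).
Interpolate at f = 1/3 with slerp weights a = sin((1−f)δ)/sin δ ≈ 0.865, b = sin(fδ)/sin δ ≈ 0.499.
p = a·p₁ + b·p₂ ≈ (0.271, 0.246, -0.931); φ = arcsin(p_z) ≈ -68.56°, λ = atan2(p_y, p_x) ≈ 42.21°.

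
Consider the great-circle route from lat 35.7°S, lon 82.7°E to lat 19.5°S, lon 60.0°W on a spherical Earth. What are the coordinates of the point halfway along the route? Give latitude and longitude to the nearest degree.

≈ lat 58°S, lon 1°W

Convert each endpoint to a unit vector on the sphere (x = cos φ cos λ, y = cos φ sin λ, z = sin φ).
The central angle between the endpoints is δ = arccos(p₁·p₂) ≈ 1.998 rad (114.5°).
Interpolate at f = 1/2 with slerp weights a = sin((1−f)δ)/sin δ ≈ 0.924, b = sin(fδ)/sin δ ≈ 0.924.
p = a·p₁ + b·p₂ ≈ (0.531, -0.010, -0.847); φ = arcsin(p_z) ≈ -57.94°, λ = atan2(p_y, p_x) ≈ -1.08°.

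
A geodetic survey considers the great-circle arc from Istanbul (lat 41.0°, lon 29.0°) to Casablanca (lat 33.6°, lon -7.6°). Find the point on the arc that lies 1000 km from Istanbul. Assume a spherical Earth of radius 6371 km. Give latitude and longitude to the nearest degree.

≈ lat 40°, lon 17°

Write both endpoints as unit vectors p₁, p₂ with components (cos φ cos λ, cos φ sin λ, sin φ).
The central angle between the endpoints is δ = arccos(p₁·p₂) ≈ 0.520 rad (29.8°). The total great-circle distance is δ·R ≈ 0.520 × 6371 ≈ 3314 km, so the target fraction is f = 1000/3314 ≈ 0.302.
Interpolate at f ≈ 0.302 with slerp weights a = sin((1−f)δ)/sin δ ≈ 0.715, b = sin(fδ)/sin δ ≈ 0.314.
p = a·p₁ + b·p₂ ≈ (0.731, 0.227, 0.643); φ = arcsin(p_z) ≈ 40.02°, λ = atan2(p_y, p_x) ≈ 17.23°.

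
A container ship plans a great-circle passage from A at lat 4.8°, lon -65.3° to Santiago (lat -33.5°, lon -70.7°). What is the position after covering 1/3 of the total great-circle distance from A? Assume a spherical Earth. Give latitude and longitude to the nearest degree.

≈ lat -8°, lon -67°

Convert each endpoint to a unit vector on the sphere (x = cos φ cos λ, y = cos φ sin λ, z = sin φ).
The central angle between the endpoints is δ = arccos(p₁·p₂) ≈ 0.674 rad (38.6°).
Interpolate at f = 1/3 with slerp weights a = sin((1−f)δ)/sin δ ≈ 0.696, b = sin(fδ)/sin δ ≈ 0.357.
p = a·p₁ + b·p₂ ≈ (0.388, -0.911, -0.139); φ = arcsin(p_z) ≈ -7.98°, λ = atan2(p_y, p_x) ≈ -66.92°.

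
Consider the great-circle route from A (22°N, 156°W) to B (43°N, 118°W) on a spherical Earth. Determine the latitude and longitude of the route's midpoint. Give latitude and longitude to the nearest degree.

Write both endpoints as unit vectors p₁, p₂ with components (cos φ cos λ, cos φ sin λ, sin φ).
The central angle between the endpoints is δ = arccos(p₁·p₂) ≈ 0.660 rad (37.8°).
Interpolate at f = 1/2 with slerp weights a = sin((1−f)δ)/sin δ ≈ 0.529, b = sin(fδ)/sin δ ≈ 0.529.
p = a·p₁ + b·p₂ ≈ (-0.629, -0.541, 0.558); φ = arcsin(p_z) ≈ 33.95°, λ = atan2(p_y, p_x) ≈ -139.33°.

≈ (34°N, 139°W)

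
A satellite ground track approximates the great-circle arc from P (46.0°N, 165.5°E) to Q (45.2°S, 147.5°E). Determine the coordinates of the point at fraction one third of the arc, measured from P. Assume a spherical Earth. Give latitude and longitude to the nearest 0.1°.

Convert each endpoint to a unit vector on the sphere (x = cos φ cos λ, y = cos φ sin λ, z = sin φ).
The central angle between the endpoints is δ = arccos(p₁·p₂) ≈ 1.616 rad (92.6°).
Interpolate at f = 1/3 with slerp weights a = sin((1−f)δ)/sin δ ≈ 0.881, b = sin(fδ)/sin δ ≈ 0.513.
p = a·p₁ + b·p₂ ≈ (-0.898, 0.348, 0.270); φ = arcsin(p_z) ≈ 15.65°, λ = atan2(p_y, p_x) ≈ 158.83°.

≈ (15.7°N, 158.8°E)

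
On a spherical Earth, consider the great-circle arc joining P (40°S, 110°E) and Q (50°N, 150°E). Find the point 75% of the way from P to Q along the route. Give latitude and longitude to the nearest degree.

Convert each endpoint to a unit vector on the sphere (x = cos φ cos λ, y = cos φ sin λ, z = sin φ).
The central angle between the endpoints is δ = arccos(p₁·p₂) ≈ 1.686 rad (96.6°).
Interpolate at f = 0.75 with slerp weights a = sin((1−f)δ)/sin δ ≈ 0.412, b = sin(fδ)/sin δ ≈ 0.960.
p = a·p₁ + b·p₂ ≈ (-0.642, 0.605, 0.471); φ = arcsin(p_z) ≈ 28.07°, λ = atan2(p_y, p_x) ≈ 136.71°.

≈ (28°N, 137°E)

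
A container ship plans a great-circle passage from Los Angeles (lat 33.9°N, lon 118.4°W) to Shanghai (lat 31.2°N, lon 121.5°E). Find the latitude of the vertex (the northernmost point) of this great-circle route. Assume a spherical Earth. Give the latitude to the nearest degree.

The great circle lies in the plane with unit normal n̂ = (p₁ × p₂)/|p₁ × p₂|.
Here n̂_z ≈ -0.616; the vertex latitude is φ_max = arccos|n̂_z| ≈ 52.0°.
Check via Clairaut: cos φ_max = |cos φ₁| · sin C = cos(33.9°)·sin(47.9°) ≈ 0.616, again giving ≈ 52.0°.

≈ 52°N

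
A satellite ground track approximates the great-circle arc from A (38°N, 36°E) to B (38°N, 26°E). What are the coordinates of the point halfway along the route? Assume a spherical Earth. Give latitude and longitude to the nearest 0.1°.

Write both endpoints as unit vectors p₁, p₂ with components (cos φ cos λ, cos φ sin λ, sin φ).
The central angle between the endpoints is δ = arccos(p₁·p₂) ≈ 0.137 rad (7.9°).
Interpolate at f = 1/2 with slerp weights a = sin((1−f)δ)/sin δ ≈ 0.501, b = sin(fδ)/sin δ ≈ 0.501.
p = a·p₁ + b·p₂ ≈ (0.674, 0.405, 0.617); φ = arcsin(p_z) ≈ 38.11°, λ = atan2(p_y, p_x) ≈ 31.00°.

≈ (38.1°N, 31.0°E)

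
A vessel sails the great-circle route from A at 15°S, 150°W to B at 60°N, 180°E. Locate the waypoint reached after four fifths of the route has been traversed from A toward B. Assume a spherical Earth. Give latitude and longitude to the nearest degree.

≈ 46°N, 169°W

Convert each endpoint to a unit vector on the sphere (x = cos φ cos λ, y = cos φ sin λ, z = sin φ).
The central angle between the endpoints is δ = arccos(p₁·p₂) ≈ 1.375 rad (78.8°).
Interpolate at f = 4/5 with slerp weights a = sin((1−f)δ)/sin δ ≈ 0.277, b = sin(fδ)/sin δ ≈ 0.909.
p = a·p₁ + b·p₂ ≈ (-0.686, -0.134, 0.715); φ = arcsin(p_z) ≈ 45.66°, λ = atan2(p_y, p_x) ≈ -168.97°.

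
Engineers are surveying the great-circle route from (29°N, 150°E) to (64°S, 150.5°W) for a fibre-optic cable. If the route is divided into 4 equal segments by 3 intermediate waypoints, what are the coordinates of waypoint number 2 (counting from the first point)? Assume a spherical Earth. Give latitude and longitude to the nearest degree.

From cos δ = sin φ₁ sin φ₂ + cos φ₁ cos φ₂ cos Δλ, the central angle is δ ≈ 1.814 rad (104.0°).
Interpolate at f = 2/4 with slerp weights a = sin((1−f)δ)/sin δ ≈ 0.812, b = sin(fδ)/sin δ ≈ 0.812.
p = a·p₁ + b·p₂ ≈ (-0.925, 0.180, -0.336); φ = arcsin(p_z) ≈ -19.64°, λ = atan2(p_y, p_x) ≈ 169.00°.

≈ (20°S, 169°E)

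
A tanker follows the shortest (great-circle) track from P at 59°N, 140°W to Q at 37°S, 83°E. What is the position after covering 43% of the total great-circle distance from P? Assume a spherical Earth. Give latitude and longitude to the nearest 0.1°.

≈ 33.4°N, 129.3°E

From cos δ = sin φ₁ sin φ₂ + cos φ₁ cos φ₂ cos Δλ, the central angle is δ ≈ 2.526 rad (144.8°).
Interpolate at f = 0.43 with slerp weights a = sin((1−f)δ)/sin δ ≈ 1.718, b = sin(fδ)/sin δ ≈ 1.533.
p = a·p₁ + b·p₂ ≈ (-0.529, 0.647, 0.550); φ = arcsin(p_z) ≈ 33.35°, λ = atan2(p_y, p_x) ≈ 129.26°.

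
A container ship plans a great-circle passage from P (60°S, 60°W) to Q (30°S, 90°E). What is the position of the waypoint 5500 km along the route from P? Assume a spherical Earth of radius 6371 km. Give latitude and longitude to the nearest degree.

≈ (65°S, 69°E)

Write both endpoints as unit vectors p₁, p₂ with components (cos φ cos λ, cos φ sin λ, sin φ).
The central angle between the endpoints is δ = arccos(p₁·p₂) ≈ 1.513 rad (86.7°). The total great-circle distance is δ·R ≈ 1.513 × 6371 ≈ 9638 km, so the target fraction is f = 5500/9638 ≈ 0.571.
Interpolate at f ≈ 0.571 with slerp weights a = sin((1−f)δ)/sin δ ≈ 0.606, b = sin(fδ)/sin δ ≈ 0.761.
p = a·p₁ + b·p₂ ≈ (0.151, 0.397, -0.905); φ = arcsin(p_z) ≈ -64.86°, λ = atan2(p_y, p_x) ≈ 69.12°.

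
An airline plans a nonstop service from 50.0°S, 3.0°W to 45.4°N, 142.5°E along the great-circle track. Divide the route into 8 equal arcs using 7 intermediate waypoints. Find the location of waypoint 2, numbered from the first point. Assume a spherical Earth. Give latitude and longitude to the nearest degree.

≈ 35°S, 48°E

Convert each endpoint to a unit vector on the sphere (x = cos φ cos λ, y = cos φ sin λ, z = sin φ).
The central angle between the endpoints is δ = arccos(p₁·p₂) ≈ 2.732 rad (156.5°).
Interpolate at f = 2/8 with slerp weights a = sin((1−f)δ)/sin δ ≈ 2.231, b = sin(fδ)/sin δ ≈ 1.586.
p = a·p₁ + b·p₂ ≈ (0.548, 0.603, -0.579); φ = arcsin(p_z) ≈ -35.41°, λ = atan2(p_y, p_x) ≈ 47.71°.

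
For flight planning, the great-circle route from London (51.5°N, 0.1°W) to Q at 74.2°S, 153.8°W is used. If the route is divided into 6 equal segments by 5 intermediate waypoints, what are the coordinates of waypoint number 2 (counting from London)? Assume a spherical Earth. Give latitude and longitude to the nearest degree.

Write both endpoints as unit vectors p₁, p₂ with components (cos φ cos λ, cos φ sin λ, sin φ).
The central angle between the endpoints is δ = arccos(p₁·p₂) ≈ 2.702 rad (154.8°).
Interpolate at f = 2/6 with slerp weights a = sin((1−f)δ)/sin δ ≈ 2.288, b = sin(fδ)/sin δ ≈ 1.842.
p = a·p₁ + b·p₂ ≈ (0.974, -0.224, 0.018); φ = arcsin(p_z) ≈ 1.04°, λ = atan2(p_y, p_x) ≈ -12.94°.

≈ 1°N, 13°W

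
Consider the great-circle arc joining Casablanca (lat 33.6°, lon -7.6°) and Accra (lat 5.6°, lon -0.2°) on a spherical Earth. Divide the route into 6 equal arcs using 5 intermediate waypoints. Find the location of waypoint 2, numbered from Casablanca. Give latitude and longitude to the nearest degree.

Convert each endpoint to a unit vector on the sphere (x = cos φ cos λ, y = cos φ sin λ, z = sin φ).
The central angle between the endpoints is δ = arccos(p₁·p₂) ≈ 0.503 rad (28.8°).
Interpolate at f = 2/6 with slerp weights a = sin((1−f)δ)/sin δ ≈ 0.683, b = sin(fδ)/sin δ ≈ 0.346.
p = a·p₁ + b·p₂ ≈ (0.908, -0.076, 0.412); φ = arcsin(p_z) ≈ 24.30°, λ = atan2(p_y, p_x) ≈ -4.81°.

≈ lat 24°, lon -5°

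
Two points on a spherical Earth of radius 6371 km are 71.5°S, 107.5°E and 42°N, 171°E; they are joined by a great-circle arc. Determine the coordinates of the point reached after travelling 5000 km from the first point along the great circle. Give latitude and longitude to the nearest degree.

≈ 32°S, 148°E

From cos δ = sin φ₁ sin φ₂ + cos φ₁ cos φ₂ cos Δλ, the central angle is δ ≈ 2.129 rad (122.0°). The total great-circle distance is δ·R ≈ 2.129 × 6371 ≈ 13561 km, so the target fraction is f = 5000/13561 ≈ 0.369.
Interpolate at f ≈ 0.369 with slerp weights a = sin((1−f)δ)/sin δ ≈ 1.148, b = sin(fδ)/sin δ ≈ 0.833.
p = a·p₁ + b·p₂ ≈ (-0.721, 0.444, -0.532); φ = arcsin(p_z) ≈ -32.12°, λ = atan2(p_y, p_x) ≈ 148.35°.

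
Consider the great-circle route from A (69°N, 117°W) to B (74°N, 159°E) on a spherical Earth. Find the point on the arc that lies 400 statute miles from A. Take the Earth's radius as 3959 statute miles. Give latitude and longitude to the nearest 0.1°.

Convert each endpoint to a unit vector on the sphere (x = cos φ cos λ, y = cos φ sin λ, z = sin φ).
The central angle between the endpoints is δ = arccos(p₁·p₂) ≈ 0.433 rad (24.8°). The total great-circle distance is δ·R ≈ 0.433 × 3959 ≈ 1714 mi, so the target fraction is f = 400/1714 ≈ 0.233.
Interpolate at f ≈ 0.233 with slerp weights a = sin((1−f)δ)/sin δ ≈ 0.777, b = sin(fδ)/sin δ ≈ 0.240.
p = a·p₁ + b·p₂ ≈ (-0.188, -0.224, 0.956); φ = arcsin(p_z) ≈ 72.98°, λ = atan2(p_y, p_x) ≈ -130.01°.

≈ (73.0°N, 130.0°W)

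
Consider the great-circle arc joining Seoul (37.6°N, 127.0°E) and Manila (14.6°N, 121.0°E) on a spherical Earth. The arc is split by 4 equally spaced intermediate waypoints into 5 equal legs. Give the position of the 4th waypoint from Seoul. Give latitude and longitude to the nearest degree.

≈ (19°N, 122°E)

Convert each endpoint to a unit vector on the sphere (x = cos φ cos λ, y = cos φ sin λ, z = sin φ).
The central angle between the endpoints is δ = arccos(p₁·p₂) ≈ 0.412 rad (23.6°).
Interpolate at f = 4/5 with slerp weights a = sin((1−f)δ)/sin δ ≈ 0.206, b = sin(fδ)/sin δ ≈ 0.808.
p = a·p₁ + b·p₂ ≈ (-0.501, 0.801, 0.329); φ = arcsin(p_z) ≈ 19.22°, λ = atan2(p_y, p_x) ≈ 122.03°.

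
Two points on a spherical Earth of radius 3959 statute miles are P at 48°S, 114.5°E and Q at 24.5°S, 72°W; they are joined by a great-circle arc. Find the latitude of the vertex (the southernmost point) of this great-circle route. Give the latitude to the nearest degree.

The great circle lies in the plane with unit normal n̂ = (p₁ × p₂)/|p₁ × p₂|.
Here n̂_z ≈ +0.072; the vertex latitude is φ_max = arccos|n̂_z| ≈ 85.9°.
Check via Clairaut: cos φ_max = |cos φ₁| · sin C = cos(48.0°)·sin(173.8°) ≈ 0.072, again giving ≈ 85.9°.

≈ 86°S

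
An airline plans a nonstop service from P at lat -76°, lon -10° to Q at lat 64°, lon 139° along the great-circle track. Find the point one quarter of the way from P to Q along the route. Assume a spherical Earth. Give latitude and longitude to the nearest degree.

Write both endpoints as unit vectors p₁, p₂ with components (cos φ cos λ, cos φ sin λ, sin φ).
The central angle between the endpoints is δ = arccos(p₁·p₂) ≈ 2.869 rad (164.4°).
Interpolate at f = 1/4 with slerp weights a = sin((1−f)δ)/sin δ ≈ 3.102, b = sin(fδ)/sin δ ≈ 2.439.
p = a·p₁ + b·p₂ ≈ (-0.068, 0.571, -0.818); φ = arcsin(p_z) ≈ -54.89°, λ = atan2(p_y, p_x) ≈ 96.77°.

≈ lat -55°, lon 97°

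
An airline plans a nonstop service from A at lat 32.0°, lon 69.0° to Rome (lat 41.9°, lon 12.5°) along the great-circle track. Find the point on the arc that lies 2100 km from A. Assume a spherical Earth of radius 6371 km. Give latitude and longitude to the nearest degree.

Write both endpoints as unit vectors p₁, p₂ with components (cos φ cos λ, cos φ sin λ, sin φ).
The central angle between the endpoints is δ = arccos(p₁·p₂) ≈ 0.792 rad (45.4°). The total great-circle distance is δ·R ≈ 0.792 × 6371 ≈ 5047 km, so the target fraction is f = 2100/5047 ≈ 0.416.
Interpolate at f ≈ 0.416 with slerp weights a = sin((1−f)δ)/sin δ ≈ 0.627, b = sin(fδ)/sin δ ≈ 0.455.
p = a·p₁ + b·p₂ ≈ (0.521, 0.570, 0.636); φ = arcsin(p_z) ≈ 39.48°, λ = atan2(p_y, p_x) ≈ 47.55°.

≈ lat 39°, lon 48°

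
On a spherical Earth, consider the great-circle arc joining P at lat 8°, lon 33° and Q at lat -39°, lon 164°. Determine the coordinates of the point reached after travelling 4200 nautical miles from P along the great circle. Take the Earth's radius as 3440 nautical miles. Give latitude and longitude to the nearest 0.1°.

≈ lat -36.2°, lon 90.9°

Write both endpoints as unit vectors p₁, p₂ with components (cos φ cos λ, cos φ sin λ, sin φ).
The central angle between the endpoints is δ = arccos(p₁·p₂) ≈ 2.205 rad (126.3°). The total great-circle distance is δ·R ≈ 2.205 × 3440 ≈ 7585 nmi, so the target fraction is f = 4200/7585 ≈ 0.554.
Interpolate at f ≈ 0.554 with slerp weights a = sin((1−f)δ)/sin δ ≈ 1.034, b = sin(fδ)/sin δ ≈ 1.166.
p = a·p₁ + b·p₂ ≈ (-0.013, 0.807, -0.590); φ = arcsin(p_z) ≈ -36.16°, λ = atan2(p_y, p_x) ≈ 90.90°.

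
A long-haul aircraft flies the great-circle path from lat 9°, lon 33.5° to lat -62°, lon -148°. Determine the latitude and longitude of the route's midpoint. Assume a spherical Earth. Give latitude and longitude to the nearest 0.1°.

≈ lat -54.5°, lon 34.9°

Write both endpoints as unit vectors p₁, p₂ with components (cos φ cos λ, cos φ sin λ, sin φ).
The central angle between the endpoints is δ = arccos(p₁·p₂) ≈ 2.216 rad (127.0°).
Interpolate at f = 1/2 with slerp weights a = sin((1−f)δ)/sin δ ≈ 1.120, b = sin(fδ)/sin δ ≈ 1.120.
p = a·p₁ + b·p₂ ≈ (0.477, 0.332, -0.814); φ = arcsin(p_z) ≈ -54.48°, λ = atan2(p_y, p_x) ≈ 34.86°.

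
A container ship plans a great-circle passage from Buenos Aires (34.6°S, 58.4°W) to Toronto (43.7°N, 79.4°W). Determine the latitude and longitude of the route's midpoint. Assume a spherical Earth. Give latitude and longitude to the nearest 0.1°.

≈ 4.6°N, 68.2°W

From cos δ = sin φ₁ sin φ₂ + cos φ₁ cos φ₂ cos Δλ, the central angle is δ ≈ 1.407 rad (80.6°).
Interpolate at f = 1/2 with slerp weights a = sin((1−f)δ)/sin δ ≈ 0.656, b = sin(fδ)/sin δ ≈ 0.656.
p = a·p₁ + b·p₂ ≈ (0.370, -0.926, 0.081); φ = arcsin(p_z) ≈ 4.63°, λ = atan2(p_y, p_x) ≈ -68.21°.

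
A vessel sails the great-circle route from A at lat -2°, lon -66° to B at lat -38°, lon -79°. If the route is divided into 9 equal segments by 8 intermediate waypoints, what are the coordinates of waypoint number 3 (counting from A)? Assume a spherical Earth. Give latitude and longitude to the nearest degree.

Write both endpoints as unit vectors p₁, p₂ with components (cos φ cos λ, cos φ sin λ, sin φ).
The central angle between the endpoints is δ = arccos(p₁·p₂) ≈ 0.662 rad (37.9°).
Interpolate at f = 3/9 with slerp weights a = sin((1−f)δ)/sin δ ≈ 0.695, b = sin(fδ)/sin δ ≈ 0.356.
p = a·p₁ + b·p₂ ≈ (0.336, -0.910, -0.243); φ = arcsin(p_z) ≈ -14.09°, λ = atan2(p_y, p_x) ≈ -69.73°.

≈ lat -14°, lon -70°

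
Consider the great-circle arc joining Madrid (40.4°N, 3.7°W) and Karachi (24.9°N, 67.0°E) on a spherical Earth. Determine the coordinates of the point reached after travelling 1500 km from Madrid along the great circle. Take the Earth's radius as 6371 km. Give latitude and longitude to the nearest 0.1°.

Convert each endpoint to a unit vector on the sphere (x = cos φ cos λ, y = cos φ sin λ, z = sin φ).
The central angle between the endpoints is δ = arccos(p₁·p₂) ≈ 1.046 rad (59.9°). The total great-circle distance is δ·R ≈ 1.046 × 6371 ≈ 6663 km, so the target fraction is f = 1500/6663 ≈ 0.225.
Interpolate at f ≈ 0.225 with slerp weights a = sin((1−f)δ)/sin δ ≈ 0.837, b = sin(fδ)/sin δ ≈ 0.270.
p = a·p₁ + b·p₂ ≈ (0.732, 0.184, 0.656); φ = arcsin(p_z) ≈ 41.01°, λ = atan2(p_y, p_x) ≈ 14.11°.

≈ (41.0°N, 14.1°E)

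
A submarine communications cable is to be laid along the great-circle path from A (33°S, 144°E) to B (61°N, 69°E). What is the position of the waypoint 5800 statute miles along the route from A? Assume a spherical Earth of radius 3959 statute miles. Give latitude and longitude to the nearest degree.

≈ (42°N, 102°E)

Convert each endpoint to a unit vector on the sphere (x = cos φ cos λ, y = cos φ sin λ, z = sin φ).
The central angle between the endpoints is δ = arccos(p₁·p₂) ≈ 1.951 rad (111.8°). The total great-circle distance is δ·R ≈ 1.951 × 3959 ≈ 7724 mi, so the target fraction is f = 5800/7724 ≈ 0.751.
Interpolate at f ≈ 0.751 with slerp weights a = sin((1−f)δ)/sin δ ≈ 0.503, b = sin(fδ)/sin δ ≈ 1.071.
p = a·p₁ + b·p₂ ≈ (-0.155, 0.733, 0.663); φ = arcsin(p_z) ≈ 41.50°, λ = atan2(p_y, p_x) ≈ 101.96°.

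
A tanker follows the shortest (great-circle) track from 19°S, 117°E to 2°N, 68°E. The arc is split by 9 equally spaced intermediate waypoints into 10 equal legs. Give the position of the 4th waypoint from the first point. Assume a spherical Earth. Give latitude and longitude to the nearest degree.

From cos δ = sin φ₁ sin φ₂ + cos φ₁ cos φ₂ cos Δλ, the central angle is δ ≈ 0.917 rad (52.5°).
Interpolate at f = 4/10 with slerp weights a = sin((1−f)δ)/sin δ ≈ 0.659, b = sin(fδ)/sin δ ≈ 0.452.
p = a·p₁ + b·p₂ ≈ (-0.114, 0.973, -0.199); φ = arcsin(p_z) ≈ -11.46°, λ = atan2(p_y, p_x) ≈ 96.66°.

≈ 11°S, 97°E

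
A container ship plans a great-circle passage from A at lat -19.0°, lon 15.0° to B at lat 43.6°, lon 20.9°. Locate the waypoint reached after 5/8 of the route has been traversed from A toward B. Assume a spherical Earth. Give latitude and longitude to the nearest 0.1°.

≈ lat 20.1°, lon 18.2°

Write both endpoints as unit vectors p₁, p₂ with components (cos φ cos λ, cos φ sin λ, sin φ).
The central angle between the endpoints is δ = arccos(p₁·p₂) ≈ 1.097 rad (62.8°).
Interpolate at f = 5/8 with slerp weights a = sin((1−f)δ)/sin δ ≈ 0.449, b = sin(fδ)/sin δ ≈ 0.711.
p = a·p₁ + b·p₂ ≈ (0.892, 0.294, 0.344); φ = arcsin(p_z) ≈ 20.14°, λ = atan2(p_y, p_x) ≈ 18.23°.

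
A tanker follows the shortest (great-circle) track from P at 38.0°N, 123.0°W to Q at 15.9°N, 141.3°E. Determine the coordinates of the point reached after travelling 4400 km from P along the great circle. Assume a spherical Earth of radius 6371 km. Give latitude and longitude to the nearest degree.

≈ 38°N, 174°W

From cos δ = sin φ₁ sin φ₂ + cos φ₁ cos φ₂ cos Δλ, the central angle is δ ≈ 1.477 rad (84.6°). The total great-circle distance is δ·R ≈ 1.477 × 6371 ≈ 9412 km, so the target fraction is f = 4400/9412 ≈ 0.468.
Interpolate at f ≈ 0.468 with slerp weights a = sin((1−f)δ)/sin δ ≈ 0.711, b = sin(fδ)/sin δ ≈ 0.640.
p = a·p₁ + b·p₂ ≈ (-0.785, -0.085, 0.613); φ = arcsin(p_z) ≈ 37.81°, λ = atan2(p_y, p_x) ≈ -173.81°.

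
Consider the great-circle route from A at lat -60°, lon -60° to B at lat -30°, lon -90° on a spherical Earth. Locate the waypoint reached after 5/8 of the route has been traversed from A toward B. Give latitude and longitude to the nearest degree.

Write both endpoints as unit vectors p₁, p₂ with components (cos φ cos λ, cos φ sin λ, sin φ).
The central angle between the endpoints is δ = arccos(p₁·p₂) ≈ 0.630 rad (36.1°).
Interpolate at f = 5/8 with slerp weights a = sin((1−f)δ)/sin δ ≈ 0.397, b = sin(fδ)/sin δ ≈ 0.651.
p = a·p₁ + b·p₂ ≈ (0.099, -0.736, -0.670); φ = arcsin(p_z) ≈ -42.04°, λ = atan2(p_y, p_x) ≈ -82.31°.

≈ lat -42°, lon -82°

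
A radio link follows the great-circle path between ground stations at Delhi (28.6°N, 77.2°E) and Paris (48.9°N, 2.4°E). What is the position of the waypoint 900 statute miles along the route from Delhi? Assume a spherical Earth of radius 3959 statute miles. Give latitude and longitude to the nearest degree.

≈ 37°N, 65°E

Convert each endpoint to a unit vector on the sphere (x = cos φ cos λ, y = cos φ sin λ, z = sin φ).
The central angle between the endpoints is δ = arccos(p₁·p₂) ≈ 1.033 rad (59.2°). The total great-circle distance is δ·R ≈ 1.033 × 3959 ≈ 4091 mi, so the target fraction is f = 900/4091 ≈ 0.220.
Interpolate at f ≈ 0.220 with slerp weights a = sin((1−f)δ)/sin δ ≈ 0.840, b = sin(fδ)/sin δ ≈ 0.262.
p = a·p₁ + b·p₂ ≈ (0.336, 0.726, 0.600); φ = arcsin(p_z) ≈ 36.85°, λ = atan2(p_y, p_x) ≈ 65.19°.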